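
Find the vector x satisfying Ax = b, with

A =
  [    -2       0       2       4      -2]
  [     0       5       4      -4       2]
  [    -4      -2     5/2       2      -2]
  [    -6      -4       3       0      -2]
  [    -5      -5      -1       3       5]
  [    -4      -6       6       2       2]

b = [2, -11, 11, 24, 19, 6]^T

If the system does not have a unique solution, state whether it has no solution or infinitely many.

Row-reduce:
R1 ← R1 / (-2).
R3 ← R3 + 4·R1.
R4 ← R4 + 6·R1.
R5 ← R5 + 5·R1.
R6 ← R6 + 4·R1.
R2 ← R2 / (5).
R3 ← R3 + 2·R2.
R4 ← R4 + 4·R2.
R5 ← R5 + 5·R2.
R6 ← R6 + 6·R2.
R3 ← R3 / (1/10).
R1 ← R1 + 1·R3.
R2 ← R2 − 4/5·R3.
R4 ← R4 − 1/5·R3.
R5 ← R5 + 2·R3.
R6 ← R6 − 34/5·R3.
Swap R4 and R5.
R4 ← R4 / (-163).
R1 ← R1 + 78·R4.
R2 ← R2 − 60·R4.
R3 ← R3 + 76·R4.
R6 ← R6 − 506·R4.
Swap R5 and R6.
R5 ← R5 / (4742/163).
R1 ← R1 + 577/163·R5.
R2 ← R2 − 494/163·R5.
R3 ← R3 + 604/163·R5.
R4 ← R4 + 68/163·R5.
Row 6 reduces to 0 = 4, a contradiction. The system is inconsistent.

no solution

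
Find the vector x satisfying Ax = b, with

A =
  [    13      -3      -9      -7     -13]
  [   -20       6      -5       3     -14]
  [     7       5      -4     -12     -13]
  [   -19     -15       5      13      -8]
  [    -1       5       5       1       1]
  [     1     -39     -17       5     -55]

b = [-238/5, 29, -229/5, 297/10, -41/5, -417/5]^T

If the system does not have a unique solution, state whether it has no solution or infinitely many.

x_1 = -14/5, x_2 = -1/2, x_3 = -11/5, x_4 = 0, x_5 = 5/2

Row-reduce the augmented matrix:
R1 ← R1 / (13).
R2 ← R2 + 20·R1.
R3 ← R3 − 7·R1.
R4 ← R4 + 19·R1.
R5 ← R5 + 1·R1.
R6 ← R6 − 1·R1.
R2 ← R2 / (18/13).
R1 ← R1 + 3/13·R2.
R3 ← R3 − 86/13·R2.
R4 ← R4 + 252/13·R2.
R5 ← R5 − 62/13·R2.
R6 ← R6 + 504/13·R2.
R3 ← R3 / (818/9).
R1 ← R1 + 23/6·R3.
R2 ← R2 + 245/18·R3.
R4 ← R4 + 272·R3.
R5 ← R5 − 623/9·R3.
R6 ← R6 + 544·R3.
R4 ← R4 / (-7994/409).
R1 ← R1 + 503/818·R4.
R2 ← R2 + 1051/818·R4.
R3 ← R3 − 130/409·R4.
R5 ← R5 − 2135/409·R4.
R6 ← R6 + 15988/409·R4.
R5 ← R5 / (-12947/1142).
R1 ← R1 − 16417/15988·R5.
R2 ← R2 − 18569/15988·R5.
R3 ← R3 − 4617/3997·R5.
R4 ← R4 − 14239/7994·R5.
R6 reduces to 0 = 0, so the extra equation is consistent.
Reading off the reduced rows gives x_1 = -14/5, x_2 = -1/2, x_3 = -11/5, x_4 = 0, x_5 = 5/2.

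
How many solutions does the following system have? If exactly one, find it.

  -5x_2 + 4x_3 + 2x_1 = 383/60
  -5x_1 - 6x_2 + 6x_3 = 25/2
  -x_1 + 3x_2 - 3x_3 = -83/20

Row-reduce the augmented matrix:
R1 ← R1 / (2).
R2 ← R2 + 5·R1.
R3 ← R3 + 1·R1.
R2 ← R2 / (-37/2).
R1 ← R1 + 5/2·R2.
R3 ← R3 − 1/2·R2.
R3 ← R3 / (-21/37).
R1 ← R1 + 6/37·R3.
R2 ← R2 + 32/37·R3.
Reading off the reduced rows gives x_1 = -3/5, x_2 = -5/4, x_3 = 1/3.

x_1 = -3/5, x_2 = -5/4, x_3 = 1/3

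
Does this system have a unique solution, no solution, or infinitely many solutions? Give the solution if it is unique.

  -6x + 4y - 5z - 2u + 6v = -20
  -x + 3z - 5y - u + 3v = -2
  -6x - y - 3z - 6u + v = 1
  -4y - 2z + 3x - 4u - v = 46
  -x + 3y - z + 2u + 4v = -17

x = 6, y = -1, z = -2, u = -5, v = 0

Row-reduce the augmented matrix:
R1 ← R1 / (-6).
R2 ← R2 + 1·R1.
R3 ← R3 + 6·R1.
R4 ← R4 − 3·R1.
R5 ← R5 + 1·R1.
R2 ← R2 / (-17/3).
R1 ← R1 + 2/3·R2.
R3 ← R3 + 5·R2.
R4 ← R4 + 2·R2.
R5 ← R5 − 7/3·R2.
R3 ← R3 / (-47/34).
R1 ← R1 − 13/34·R3.
R2 ← R2 + 23/34·R3.
R4 ← R4 + 199/34·R3.
R5 ← R5 − 24/17·R3.
R4 ← R4 / (455/47).
R1 ← R1 + 25/47·R4.
R2 ← R2 − 84/47·R4.
R3 ← R3 − 116/47·R4.
R5 ← R5 + 67/47·R4.
R5 ← R5 / (86/65).
R1 ← R1 + 19/13·R5.
R2 ← R2 + 167/65·R5.
R3 ← R3 + 178/65·R5.
R4 ← R4 − 201/65·R5.
Reading off the reduced rows gives x = 6, y = -1, z = -2, u = -5, v = 0.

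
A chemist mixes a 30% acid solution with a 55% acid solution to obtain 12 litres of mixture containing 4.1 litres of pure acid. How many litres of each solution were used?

Let a = litres of solution A, b = litres of solution B.
  a + b = 12
  (3/10)a + (11/20)b = 41/10
From equation 1: a = 12 − b.
Substitute into equation 2 and solve: b = 2.
Then a = 10.

litres of solution A: 10, litres of solution B: 2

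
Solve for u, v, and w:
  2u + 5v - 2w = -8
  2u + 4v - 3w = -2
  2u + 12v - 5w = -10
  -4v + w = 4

u = -3, v = -2, w = -4

Row-reduce the augmented matrix:
R1 ← R1 / (2).
R2 ← R2 − 2·R1.
R3 ← R3 − 2·R1.
R2 ← R2 / (-1).
R1 ← R1 − 5/2·R2.
R3 ← R3 − 7·R2.
R4 ← R4 + 4·R2.
R3 ← R3 / (-10).
R1 ← R1 + 7/2·R3.
R2 ← R2 − 1·R3.
R4 ← R4 − 5·R3.
R4 reduces to 0 = 0, so the extra equation is consistent.
Reading off the reduced rows gives u = -3, v = -2, w = -4.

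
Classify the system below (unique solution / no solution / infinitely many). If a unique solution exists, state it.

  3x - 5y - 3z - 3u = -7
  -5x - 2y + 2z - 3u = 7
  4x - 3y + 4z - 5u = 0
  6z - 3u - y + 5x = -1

x = -1, y = 2, z = 0, u = -2

Row-reduce the augmented matrix:
R1 ← R1 / (3).
R2 ← R2 + 5·R1.
R3 ← R3 − 4·R1.
R4 ← R4 − 5·R1.
R2 ← R2 / (-31/3).
R1 ← R1 + 5/3·R2.
R3 ← R3 − 11/3·R2.
R4 ← R4 − 22/3·R2.
R3 ← R3 / (215/31).
R1 ← R1 + 16/31·R3.
R2 ← R2 − 9/31·R3.
R4 ← R4 − 275/31·R3.
R4 ← R4 / (53/43).
R1 ← R1 − 1/215·R4.
R2 ← R2 − 201/215·R4.
R3 ← R3 + 119/215·R4.
Reading off the reduced rows gives x = -1, y = 2, z = 0, u = -2.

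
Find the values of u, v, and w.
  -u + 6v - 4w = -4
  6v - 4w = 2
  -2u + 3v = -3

Row-reduce the augmented matrix:
R1 ← R1 / (-1).
R3 ← R3 + 2·R1.
R2 ← R2 / (6).
R1 ← R1 + 6·R2.
R3 ← R3 + 9·R2.
R3 ← R3 / (2).
R2 ← R2 + 2/3·R3.
Reading off the reduced rows gives u = 6, v = 3, w = 4.

u = 6, v = 3, w = 4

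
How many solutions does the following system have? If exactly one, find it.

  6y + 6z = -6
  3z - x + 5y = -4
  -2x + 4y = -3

no solution

Row-reduce:
Swap R1 and R2.
R1 ← R1 / (-1).
R3 ← R3 + 2·R1.
R2 ← R2 / (6).
R1 ← R1 + 5·R2.
R3 ← R3 + 6·R2.
Row 3 reduces to 0 = -1, a contradiction. The system is inconsistent.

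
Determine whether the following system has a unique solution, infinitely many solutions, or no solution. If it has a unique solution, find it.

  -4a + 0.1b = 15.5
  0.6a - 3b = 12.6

a = -4, b = -5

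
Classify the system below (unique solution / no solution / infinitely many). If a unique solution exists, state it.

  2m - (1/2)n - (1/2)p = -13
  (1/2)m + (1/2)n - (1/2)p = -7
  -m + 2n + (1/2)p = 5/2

m = -6, n = -3, p = 5

Row-reduce the augmented matrix:
R1 ← R1 / (2).
R2 ← R2 − 1/2·R1.
R3 ← R3 + 1·R1.
R2 ← R2 / (5/8).
R1 ← R1 + 1/4·R2.
R3 ← R3 − 7/4·R2.
R3 ← R3 / (13/10).
R1 ← R1 + 2/5·R3.
R2 ← R2 + 3/5·R3.
Reading off the reduced rows gives m = -6, n = -3, p = 5.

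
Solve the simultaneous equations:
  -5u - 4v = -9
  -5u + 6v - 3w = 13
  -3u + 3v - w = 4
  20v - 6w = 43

no solution

Row-reduce:
R1 ← R1 / (-5).
R2 ← R2 + 5·R1.
R3 ← R3 + 3·R1.
R2 ← R2 / (10).
R1 ← R1 − 4/5·R2.
R3 ← R3 − 27/5·R2.
R4 ← R4 − 20·R2.
R3 ← R3 / (31/50).
R1 ← R1 − 6/25·R3.
R2 ← R2 + 3/10·R3.
Row 4 reduces to 0 = -1, a contradiction. The system is inconsistent.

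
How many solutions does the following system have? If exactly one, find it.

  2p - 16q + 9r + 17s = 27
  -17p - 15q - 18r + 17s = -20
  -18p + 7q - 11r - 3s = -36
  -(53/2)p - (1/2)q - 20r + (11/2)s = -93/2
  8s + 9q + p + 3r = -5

Row-reduce:
R1 ← R1 / (2).
R2 ← R2 + 17·R1.
R3 ← R3 + 18·R1.
R4 ← R4 + 53/2·R1.
R5 ← R5 − 1·R1.
R2 ← R2 / (-151).
R1 ← R1 + 8·R2.
R3 ← R3 + 137·R2.
R4 ← R4 + 425/2·R2.
R5 ← R5 − 17·R2.
R3 ← R3 / (5111/302).
R1 ← R1 − 423/302·R3.
R2 ← R2 + 117/302·R3.
R4 ← R4 − 5111/302·R3.
R5 ← R5 − 768/151·R3.
Swap R4 and R5.
R4 ← R4 / (85038/5111).
R1 ← R1 + 1757/5111·R4.
R2 ← R2 + 5060/5111·R4.
R3 ← R3 − 1049/5111·R4.
Row 5 reduces to 0 = -1/2, a contradiction. The system is inconsistent.

no solution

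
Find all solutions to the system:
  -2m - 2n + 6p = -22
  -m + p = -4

infinitely many solutions

Row-reduce:
R1 ← R1 / (-2).
R2 ← R2 + 1·R1.
R1 ← R1 − 1·R2.
Rank is 2 with 3 unknowns, leaving p free.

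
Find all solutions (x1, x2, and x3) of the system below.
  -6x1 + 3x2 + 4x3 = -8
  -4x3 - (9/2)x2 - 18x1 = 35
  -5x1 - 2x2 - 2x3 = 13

infinitely many solutions

Row-reduce:
R1 ← R1 / (-6).
R2 ← R2 + 18·R1.
R3 ← R3 + 5·R1.
R2 ← R2 / (-27/2).
R1 ← R1 + 1/2·R2.
R3 ← R3 + 9/2·R2.
Rank is 2 with 3 unknowns, leaving x3 free.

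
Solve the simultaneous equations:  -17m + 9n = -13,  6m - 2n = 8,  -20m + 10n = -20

no solution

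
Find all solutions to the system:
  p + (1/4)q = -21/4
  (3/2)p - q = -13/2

p = -5, q = -1

Row-reduce the augmented matrix:
R2 ← R2 − 3/2·R1.
R2 ← R2 / (-11/8).
R1 ← R1 − 1/4·R2.
Reading off the reduced rows gives p = -5, q = -1.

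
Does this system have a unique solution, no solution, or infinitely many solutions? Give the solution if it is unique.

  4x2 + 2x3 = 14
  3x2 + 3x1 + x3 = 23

Row-reduce:
Swap R1 and R2.
R1 ← R1 / (3).
R2 ← R2 / (4).
R1 ← R1 − 1·R2.
Rank is 2 with 3 unknowns, leaving x3 free.

infinitely many solutions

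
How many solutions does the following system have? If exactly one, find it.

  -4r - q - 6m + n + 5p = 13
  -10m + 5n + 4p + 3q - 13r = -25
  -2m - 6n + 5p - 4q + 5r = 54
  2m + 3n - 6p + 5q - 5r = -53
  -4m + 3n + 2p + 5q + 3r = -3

no solution

Row-reduce:
R1 ← R1 / (-6).
R2 ← R2 + 10·R1.
R3 ← R3 + 2·R1.
R4 ← R4 − 2·R1.
R5 ← R5 + 4·R1.
R2 ← R2 / (10/3).
R1 ← R1 + 1/6·R2.
R3 ← R3 + 19/3·R2.
R4 ← R4 − 10/3·R2.
R5 ← R5 − 7/3·R2.
R3 ← R3 / (-49/10).
R1 ← R1 + 21/20·R3.
R2 ← R2 + 13/10·R3.
R5 ← R5 − 17/10·R3.
Swap R4 and R5.
R4 ← R4 / (206/49).
R1 ← R1 + 5/7·R4.
R2 ← R2 − 1/49·R4.
R3 ← R3 + 52/49·R4.
Row 5 reduces to 0 = -2, a contradiction. The system is inconsistent.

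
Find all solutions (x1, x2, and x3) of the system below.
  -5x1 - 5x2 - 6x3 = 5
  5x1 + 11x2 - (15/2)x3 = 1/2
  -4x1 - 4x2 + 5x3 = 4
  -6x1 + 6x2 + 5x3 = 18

Row-reduce:
R1 ← R1 / (-5).
R2 ← R2 − 5·R1.
R3 ← R3 + 4·R1.
R4 ← R4 + 6·R1.
R2 ← R2 / (6).
R1 ← R1 − 1·R2.
R4 ← R4 − 12·R2.
R3 ← R3 / (49/5).
R1 ← R1 − 69/20·R3.
R2 ← R2 + 9/4·R3.
R4 ← R4 − 196/5·R3.
Row 4 reduces to 0 = 1, a contradiction. The system is inconsistent.

no solution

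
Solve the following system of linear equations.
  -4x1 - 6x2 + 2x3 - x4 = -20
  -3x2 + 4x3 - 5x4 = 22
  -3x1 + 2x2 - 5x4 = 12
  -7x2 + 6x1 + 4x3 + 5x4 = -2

infinitely many solutions

Row-reduce:
R1 ← R1 / (-4).
R3 ← R3 + 3·R1.
R4 ← R4 − 6·R1.
R2 ← R2 / (-3).
R1 ← R1 − 3/2·R2.
R3 ← R3 − 13/2·R2.
R4 ← R4 + 16·R2.
R3 ← R3 / (43/6).
R1 ← R1 − 3/2·R3.
R2 ← R2 + 4/3·R3.
R4 ← R4 + 43/3·R3.
Rank is 3 with 4 unknowns, leaving x4 free.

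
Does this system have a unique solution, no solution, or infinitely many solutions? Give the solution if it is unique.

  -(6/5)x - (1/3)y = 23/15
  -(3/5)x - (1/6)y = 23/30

infinitely many solutions

Row-reduce:
R1 ← R1 / (-6/5).
R2 ← R2 + 3/5·R1.
Rank is 1 with 2 unknowns, leaving y free.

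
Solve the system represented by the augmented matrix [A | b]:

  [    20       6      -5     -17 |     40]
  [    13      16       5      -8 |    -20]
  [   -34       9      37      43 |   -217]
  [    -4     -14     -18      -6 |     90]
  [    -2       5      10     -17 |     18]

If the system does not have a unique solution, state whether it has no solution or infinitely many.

no solution

Row-reduce:
R1 ← R1 / (20).
R2 ← R2 − 13·R1.
R3 ← R3 + 34·R1.
R4 ← R4 + 4·R1.
R5 ← R5 + 2·R1.
R2 ← R2 / (121/10).
R1 ← R1 − 3/10·R2.
R3 ← R3 − 96/5·R2.
R4 ← R4 + 64/5·R2.
R5 ← R5 − 28/5·R2.
R3 ← R3 / (339/22).
R1 ← R1 + 5/11·R3.
R2 ← R2 − 15/22·R3.
R4 ← R4 + 113/11·R3.
R5 ← R5 − 125/22·R3.
Swap R4 and R5.
R4 ← R4 / (-29243/1243).
R1 ← R1 + 811/1243·R4.
R2 ← R2 + 196/1243·R4.
R3 ← R3 − 747/1243·R4.
Row 5 reduces to 0 = -4/3, a contradiction. The system is inconsistent.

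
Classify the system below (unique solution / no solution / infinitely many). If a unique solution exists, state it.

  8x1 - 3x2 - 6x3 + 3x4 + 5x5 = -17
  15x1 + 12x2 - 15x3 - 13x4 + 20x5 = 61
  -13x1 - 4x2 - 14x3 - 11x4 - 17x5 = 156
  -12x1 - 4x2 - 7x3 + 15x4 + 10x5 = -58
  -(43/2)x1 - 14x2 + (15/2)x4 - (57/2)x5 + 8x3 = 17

infinitely many solutions

Row-reduce:
R1 ← R1 / (8).
R2 ← R2 − 15·R1.
R3 ← R3 + 13·R1.
R4 ← R4 + 12·R1.
R5 ← R5 + 43/2·R1.
R2 ← R2 / (141/8).
R1 ← R1 + 3/8·R2.
R3 ← R3 + 71/8·R2.
R4 ← R4 + 17/2·R2.
R5 ← R5 + 353/16·R2.
R3 ← R3 / (-1205/47).
R1 ← R1 + 39/47·R3.
R2 ← R2 + 10/47·R3.
R4 ← R4 + 837/47·R3.
R5 ← R5 + 1205/94·R3.
R4 ← R4 / (76951/3615).
R1 ← R1 − 579/1205·R4.
R2 ← R2 + 671/723·R4.
R3 ← R3 − 2186/3615·R4.
Rank is 4 with 5 unknowns, leaving x5 free.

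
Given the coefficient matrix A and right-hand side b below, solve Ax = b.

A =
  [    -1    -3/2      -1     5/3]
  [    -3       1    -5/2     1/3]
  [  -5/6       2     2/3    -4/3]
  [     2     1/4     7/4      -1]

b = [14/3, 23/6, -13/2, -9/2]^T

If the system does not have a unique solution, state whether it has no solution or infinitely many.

no solution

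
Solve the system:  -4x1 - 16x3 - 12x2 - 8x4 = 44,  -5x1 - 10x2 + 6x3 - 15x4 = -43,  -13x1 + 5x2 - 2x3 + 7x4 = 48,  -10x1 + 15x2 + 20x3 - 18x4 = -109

Row-reduce the augmented matrix:
R1 ← R1 / (-4).
R2 ← R2 + 5·R1.
R3 ← R3 + 13·R1.
R4 ← R4 + 10·R1.
R2 ← R2 / (5).
R1 ← R1 − 3·R2.
R3 ← R3 − 44·R2.
R4 ← R4 − 45·R2.
R3 ← R3 / (-894/5).
R1 ← R1 + 58/5·R3.
R2 ← R2 − 26/5·R3.
R4 ← R4 + 174·R3.
R4 ← R4 / (-4162/149).
R1 ← R1 − 2/447·R4.
R2 ← R2 − 554/447·R4.
R3 ← R3 + 385/894·R4.
Reading off the reduced rows gives x1 = -2, x2 = -1, x3 = -3, x4 = 3.

x1 = -2, x2 = -1, x3 = -3, x4 = 3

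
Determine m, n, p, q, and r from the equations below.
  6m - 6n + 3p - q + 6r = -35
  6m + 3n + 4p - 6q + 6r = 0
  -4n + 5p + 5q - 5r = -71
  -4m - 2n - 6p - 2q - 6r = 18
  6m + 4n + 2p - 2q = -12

Row-reduce the augmented matrix:
R1 ← R1 / (6).
R2 ← R2 − 6·R1.
R4 ← R4 + 4·R1.
R5 ← R5 − 6·R1.
R2 ← R2 / (9).
R1 ← R1 + 1·R2.
R3 ← R3 + 4·R2.
R4 ← R4 + 6·R2.
R5 ← R5 − 10·R2.
R3 ← R3 / (49/9).
R1 ← R1 − 11/18·R3.
R2 ← R2 − 1/9·R3.
R4 ← R4 + 10/3·R3.
R5 ← R5 + 19/9·R3.
R4 ← R4 / (-632/147).
R1 ← R1 + 152/147·R4.
R2 ← R2 + 30/49·R4.
R3 ← R3 − 25/49·R4.
R5 ← R5 − 276/49·R4.
R5 ← R5 / (-1151/79).
R1 ← R1 − 439/158·R5.
R2 ← R2 − 65/79·R5.
R3 ← R3 + 120/79·R5.
R4 ← R4 − 93/79·R5.
Reading off the reduced rows gives m = -3, n = 4, p = -6, q = -1, r = 4.

m = -3, n = 4, p = -6, q = -1, r = 4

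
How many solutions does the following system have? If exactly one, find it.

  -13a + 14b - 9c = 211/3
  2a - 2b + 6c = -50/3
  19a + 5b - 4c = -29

Row-reduce the augmented matrix:
R1 ← R1 / (-13).
R2 ← R2 − 2·R1.
R3 ← R3 − 19·R1.
R2 ← R2 / (2/13).
R1 ← R1 + 14/13·R2.
R3 ← R3 − 331/13·R2.
R3 ← R3 / (-781).
R1 ← R1 − 33·R3.
R2 ← R2 − 30·R3.
Reading off the reduced rows gives a = -7/3, b = 2, c = -4/3.

a = -7/3, b = 2, c = -4/3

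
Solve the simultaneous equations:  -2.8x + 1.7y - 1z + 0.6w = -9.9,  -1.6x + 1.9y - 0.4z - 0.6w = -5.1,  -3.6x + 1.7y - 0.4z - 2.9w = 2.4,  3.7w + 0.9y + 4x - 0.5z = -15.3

x = 0, y = -3, z = 3, w = -3

Row-reduce the augmented matrix:
R1 ← R1 / (-14/5).
R2 ← R2 + 8/5·R1.
R3 ← R3 + 18/5·R1.
R4 ← R4 − 4·R1.
R2 ← R2 / (13/14).
R1 ← R1 + 17/28·R2.
R3 ← R3 + 17/35·R2.
R4 ← R4 − 233/70·R2.
R3 ← R3 / (317/325).
R1 ← R1 − 61/130·R3.
R2 ← R2 − 12/65·R3.
R4 ← R4 + 1653/650·R3.
R4 ← R4 / (-18521/6340).
R1 ← R1 − 1487/1268·R4.
R2 ← R2 + 72/317·R4.
R3 ← R3 + 2707/634·R4.
Reading off the reduced rows gives x = 0, y = -3, z = 3, w = -3.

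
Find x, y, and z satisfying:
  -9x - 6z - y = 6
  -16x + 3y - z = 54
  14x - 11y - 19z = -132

Row-reduce the augmented matrix:
R1 ← R1 / (-9).
R2 ← R2 + 16·R1.
R3 ← R3 − 14·R1.
R2 ← R2 / (43/9).
R1 ← R1 − 1/9·R2.
R3 ← R3 + 113/9·R2.
R3 ← R3 / (-126/43).
R1 ← R1 − 19/43·R3.
R2 ← R2 − 87/43·R3.
Reading off the reduced rows gives x = -3, y = 3, z = 3.

x = -3, y = 3, z = 3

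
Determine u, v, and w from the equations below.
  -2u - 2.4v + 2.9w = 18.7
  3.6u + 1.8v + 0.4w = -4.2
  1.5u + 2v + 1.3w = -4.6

u = 1, v = -5, w = 3

Row-reduce the augmented matrix:
R1 ← R1 / (-2).
R2 ← R2 − 18/5·R1.
R3 ← R3 − 3/2·R1.
R2 ← R2 / (-63/25).
R1 ← R1 − 6/5·R2.
R3 ← R3 − 1/5·R2.
R3 ← R3 / (9881/2520).
R1 ← R1 − 103/84·R3.
R2 ← R2 + 281/126·R3.
Reading off the reduced rows gives u = 1, v = -5, w = 3.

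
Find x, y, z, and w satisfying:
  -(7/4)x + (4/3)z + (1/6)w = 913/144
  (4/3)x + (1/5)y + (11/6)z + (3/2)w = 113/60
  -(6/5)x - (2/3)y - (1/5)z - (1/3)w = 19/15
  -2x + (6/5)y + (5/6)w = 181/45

x = -7/4, y = 2/3, z = 5/2, w = -1/3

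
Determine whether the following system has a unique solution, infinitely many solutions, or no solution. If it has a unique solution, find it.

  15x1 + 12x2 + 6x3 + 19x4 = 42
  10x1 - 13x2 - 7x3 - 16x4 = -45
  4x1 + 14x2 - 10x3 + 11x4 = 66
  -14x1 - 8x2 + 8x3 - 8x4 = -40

Row-reduce the augmented matrix:
R1 ← R1 / (15).
R2 ← R2 − 10·R1.
R3 ← R3 − 4·R1.
R4 ← R4 + 14·R1.
R2 ← R2 / (-21).
R1 ← R1 − 4/5·R2.
R3 ← R3 − 54/5·R2.
R4 ← R4 − 16/5·R2.
R3 ← R3 / (-604/35).
R1 ← R1 + 2/105·R3.
R2 ← R2 − 11/21·R3.
R4 ← R4 − 1252/105·R3.
R4 ← R4 / (-109/151).
R1 ← R1 − 167/906·R4.
R2 ← R2 − 663/604·R4.
R3 ← R3 − 925/1812·R4.
Reading off the reduced rows gives x1 = 0, x2 = 4, x3 = -1, x4 = 0.

x1 = 0, x2 = 4, x3 = -1, x4 = 0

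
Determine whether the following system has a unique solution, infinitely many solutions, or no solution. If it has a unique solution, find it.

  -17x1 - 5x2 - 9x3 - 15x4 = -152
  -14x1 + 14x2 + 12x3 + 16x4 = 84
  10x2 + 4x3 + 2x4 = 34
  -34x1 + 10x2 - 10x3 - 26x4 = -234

no solution

Row-reduce:
R1 ← R1 / (-17).
R2 ← R2 + 14·R1.
R4 ← R4 + 34·R1.
R2 ← R2 / (308/17).
R1 ← R1 − 5/17·R2.
R3 ← R3 − 10·R2.
R4 ← R4 − 20·R2.
R3 ← R3 / (-47/7).
R1 ← R1 − 3/14·R3.
R2 ← R2 − 15/14·R3.
R4 ← R4 + 94/7·R3.
Row 4 reduces to 0 = 2, a contradiction. The system is inconsistent.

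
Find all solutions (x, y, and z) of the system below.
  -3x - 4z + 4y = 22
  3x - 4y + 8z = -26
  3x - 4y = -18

Row-reduce:
R1 ← R1 / (-3).
R2 ← R2 − 3·R1.
R3 ← R3 − 3·R1.
R2 ← R2 / (4).
R1 ← R1 − 4/3·R2.
R3 ← R3 + 4·R2.
Rank is 2 with 3 unknowns, leaving y free.

infinitely many solutions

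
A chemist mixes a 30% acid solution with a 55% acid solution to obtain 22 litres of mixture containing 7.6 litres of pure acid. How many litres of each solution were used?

Let a = litres of solution A, b = litres of solution B.
  a + b = 22
  (3/10)a + (11/20)b = 38/5
Row-reduce the augmented matrix:
R2 ← R2 − 3/10·R1.
R2 ← R2 / (1/4).
R1 ← R1 − 1·R2.
Reading off the reduced rows gives a = 18, b = 4.

litres of solution A: 18, litres of solution B: 4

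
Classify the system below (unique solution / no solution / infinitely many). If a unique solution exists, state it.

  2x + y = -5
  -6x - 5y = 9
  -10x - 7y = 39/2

no solution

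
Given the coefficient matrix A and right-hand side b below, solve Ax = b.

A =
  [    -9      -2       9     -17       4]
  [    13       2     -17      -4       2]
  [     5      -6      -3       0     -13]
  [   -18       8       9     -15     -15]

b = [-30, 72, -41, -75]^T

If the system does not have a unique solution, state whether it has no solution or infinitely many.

infinitely many solutions

Row-reduce:
R1 ← R1 / (-9).
R2 ← R2 − 13·R1.
R3 ← R3 − 5·R1.
R4 ← R4 + 18·R1.
R2 ← R2 / (-8/9).
R1 ← R1 − 2/9·R2.
R3 ← R3 + 64/9·R2.
R4 ← R4 − 12·R2.
R3 ← R3 / (34).
R1 ← R1 + 2·R3.
R2 ← R2 − 9/2·R3.
R4 ← R4 + 63·R3.
R4 ← R4 / (668/17).
R1 ← R1 − 519/68·R4.
R2 ← R2 − 427/136·R4.
R3 ← R3 − 219/34·R4.
Rank is 4 with 5 unknowns, leaving x_5 free.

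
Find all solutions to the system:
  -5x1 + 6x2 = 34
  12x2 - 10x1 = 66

Row-reduce:
R1 ← R1 / (-5).
R2 ← R2 + 10·R1.
Row 2 reduces to 0 = -2, a contradiction. The system is inconsistent.

no solution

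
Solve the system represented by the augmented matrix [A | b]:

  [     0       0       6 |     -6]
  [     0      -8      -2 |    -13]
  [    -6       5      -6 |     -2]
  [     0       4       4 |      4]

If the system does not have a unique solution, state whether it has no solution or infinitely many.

Row-reduce:
Swap R1 and R3.
R1 ← R1 / (-6).
R2 ← R2 / (-8).
R1 ← R1 + 5/6·R2.
R4 ← R4 − 4·R2.
R3 ← R3 / (6).
R1 ← R1 − 29/24·R3.
R2 ← R2 − 1/4·R3.
R4 ← R4 − 3·R3.
Row 4 reduces to 0 = 1/2, a contradiction. The system is inconsistent.

no solution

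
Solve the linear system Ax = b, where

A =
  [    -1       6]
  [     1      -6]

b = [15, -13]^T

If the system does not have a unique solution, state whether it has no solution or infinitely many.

Row-reduce:
R1 ← R1 / (-1).
R2 ← R2 − 1·R1.
Row 2 reduces to 0 = 2, a contradiction. The system is inconsistent.

no solution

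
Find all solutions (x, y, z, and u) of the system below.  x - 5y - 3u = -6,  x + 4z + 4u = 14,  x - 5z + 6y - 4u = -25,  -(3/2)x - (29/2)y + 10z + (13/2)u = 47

infinitely many solutions

Row-reduce:
R2 ← R2 − 1·R1.
R3 ← R3 − 1·R1.
R4 ← R4 + 3/2·R1.
R2 ← R2 / (5).
R1 ← R1 + 5·R2.
R3 ← R3 − 11·R2.
R4 ← R4 + 22·R2.
R3 ← R3 / (-69/5).
R1 ← R1 − 4·R3.
R2 ← R2 − 4/5·R3.
R4 ← R4 − 138/5·R3.
Rank is 3 with 4 unknowns, leaving u free.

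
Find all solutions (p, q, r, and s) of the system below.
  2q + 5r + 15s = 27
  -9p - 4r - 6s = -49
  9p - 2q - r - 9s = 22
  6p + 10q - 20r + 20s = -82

Row-reduce:
Swap R1 and R2.
R1 ← R1 / (-9).
R3 ← R3 − 9·R1.
R4 ← R4 − 6·R1.
R2 ← R2 / (2).
R3 ← R3 + 2·R2.
R4 ← R4 − 10·R2.
Swap R3 and R4.
R3 ← R3 / (-143/3).
R1 ← R1 − 4/9·R3.
R2 ← R2 − 5/2·R3.
Rank is 3 with 4 unknowns, leaving s free.

infinitely many solutions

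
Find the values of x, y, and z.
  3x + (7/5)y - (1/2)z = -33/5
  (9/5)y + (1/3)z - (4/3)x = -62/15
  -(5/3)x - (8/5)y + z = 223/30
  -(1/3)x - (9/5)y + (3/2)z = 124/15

Row-reduce the augmented matrix:
R1 ← R1 / (3).
R2 ← R2 + 4/3·R1.
R3 ← R3 + 5/3·R1.
R4 ← R4 + 1/3·R1.
R2 ← R2 / (109/45).
R1 ← R1 − 7/15·R2.
R3 ← R3 + 37/45·R2.
R4 ← R4 + 74/45·R2.
R3 ← R3 / (497/654).
R1 ← R1 + 41/218·R3.
R2 ← R2 − 5/109·R3.
R4 ← R4 − 497/327·R3.
R4 reduces to 0 = 0, so the extra equation is consistent.
Reading off the reduced rows gives x = -1/2, y = -3, z = 9/5.

x = -1/2, y = -3, z = 9/5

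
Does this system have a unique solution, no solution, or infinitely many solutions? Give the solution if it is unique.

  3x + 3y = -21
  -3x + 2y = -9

x = -1, y = -6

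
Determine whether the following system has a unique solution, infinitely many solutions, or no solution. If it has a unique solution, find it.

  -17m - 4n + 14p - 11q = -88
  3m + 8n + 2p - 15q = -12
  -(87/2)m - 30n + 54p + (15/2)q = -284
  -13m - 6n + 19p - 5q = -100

no solution

Row-reduce:
R1 ← R1 / (-17).
R2 ← R2 − 3·R1.
R3 ← R3 + 87/2·R1.
R4 ← R4 + 13·R1.
R2 ← R2 / (124/17).
R1 ← R1 − 4/17·R2.
R3 ← R3 + 336/17·R2.
R4 ← R4 + 50/17·R2.
R3 ← R3 / (939/31).
R1 ← R1 + 30/31·R3.
R2 ← R2 − 19/31·R3.
R4 ← R4 − 313/31·R3.
Row 4 reduces to 0 = 2/3, a contradiction. The system is inconsistent.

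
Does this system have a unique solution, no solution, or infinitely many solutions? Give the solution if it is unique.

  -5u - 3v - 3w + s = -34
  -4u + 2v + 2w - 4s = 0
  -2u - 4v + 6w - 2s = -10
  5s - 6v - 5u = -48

Row-reduce the augmented matrix:
R1 ← R1 / (-5).
R2 ← R2 + 4·R1.
R3 ← R3 + 2·R1.
R4 ← R4 + 5·R1.
R2 ← R2 / (22/5).
R1 ← R1 − 3/5·R2.
R3 ← R3 + 14/5·R2.
R4 ← R4 + 3·R2.
R3 ← R3 / (10).
R2 ← R2 − 1·R3.
R4 ← R4 − 6·R3.
R4 ← R4 / (4).
R1 ← R1 − 5/11·R4.
R2 ← R2 + 6/11·R4.
R3 ← R3 + 6/11·R4.
Reading off the reduced rows gives u = 4, v = 3, w = 1, s = -2.

u = 4, v = 3, w = 1, s = -2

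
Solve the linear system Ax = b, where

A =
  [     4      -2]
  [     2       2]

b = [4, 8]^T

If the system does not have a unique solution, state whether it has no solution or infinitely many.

Row-reduce the augmented matrix:
R1 ← R1 / (4).
R2 ← R2 − 2·R1.
R2 ← R2 / (3).
R1 ← R1 + 1/2·R2.
Reading off the reduced rows gives x_1 = 2, x_2 = 2.

x_1 = 2, x_2 = 2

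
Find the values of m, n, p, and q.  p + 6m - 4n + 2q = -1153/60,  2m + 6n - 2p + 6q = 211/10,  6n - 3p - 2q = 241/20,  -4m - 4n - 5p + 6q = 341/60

Row-reduce the augmented matrix:
R1 ← R1 / (6).
R2 ← R2 − 2·R1.
R4 ← R4 + 4·R1.
R2 ← R2 / (22/3).
R1 ← R1 + 2/3·R2.
R3 ← R3 − 6·R2.
R4 ← R4 + 20/3·R2.
R3 ← R3 / (-12/11).
R1 ← R1 + 1/22·R3.
R2 ← R2 + 7/22·R3.
R4 ← R4 + 71/11·R3.
R4 ← R4 / (299/6).
R1 ← R1 − 13/12·R4.
R2 ← R2 − 31/12·R4.
R3 ← R3 − 35/6·R4.
Reading off the reduced rows gives m = -2, n = 8/3, p = 1/4, q = 8/5.

m = -2, n = 8/3, p = 1/4, q = 8/5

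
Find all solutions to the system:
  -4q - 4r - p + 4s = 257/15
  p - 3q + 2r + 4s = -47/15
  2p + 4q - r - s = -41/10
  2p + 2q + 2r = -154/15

p = -9/5, q = -2/3, r = -8/3, s = 1/2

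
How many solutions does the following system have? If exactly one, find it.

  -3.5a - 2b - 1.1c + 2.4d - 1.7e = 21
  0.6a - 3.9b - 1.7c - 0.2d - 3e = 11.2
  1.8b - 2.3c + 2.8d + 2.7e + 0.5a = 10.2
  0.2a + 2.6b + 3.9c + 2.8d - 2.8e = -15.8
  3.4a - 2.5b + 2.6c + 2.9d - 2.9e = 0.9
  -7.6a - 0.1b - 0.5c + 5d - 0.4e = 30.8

a = -2, b = -4, c = -2, d = 3, e = 2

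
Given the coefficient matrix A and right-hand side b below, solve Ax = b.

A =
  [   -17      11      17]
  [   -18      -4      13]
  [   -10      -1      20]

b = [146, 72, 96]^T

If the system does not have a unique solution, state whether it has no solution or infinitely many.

Row-reduce the augmented matrix:
R1 ← R1 / (-17).
R2 ← R2 + 18·R1.
R3 ← R3 + 10·R1.
R2 ← R2 / (-266/17).
R1 ← R1 + 11/17·R2.
R3 ← R3 + 127/17·R2.
R3 ← R3 / (3295/266).
R1 ← R1 + 211/266·R3.
R2 ← R2 − 85/266·R3.
Reading off the reduced rows gives x_1 = -2, x_2 = 4, x_3 = 4.

x_1 = -2, x_2 = 4, x_3 = 4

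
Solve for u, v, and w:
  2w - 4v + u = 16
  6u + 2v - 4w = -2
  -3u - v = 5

u = 0, v = -5, w = -2

Row-reduce the augmented matrix:
R2 ← R2 − 6·R1.
R3 ← R3 + 3·R1.
R2 ← R2 / (26).
R1 ← R1 + 4·R2.
R3 ← R3 + 13·R2.
R3 ← R3 / (-2).
R1 ← R1 + 6/13·R3.
R2 ← R2 + 8/13·R3.
Reading off the reduced rows gives u = 0, v = -5, w = -2.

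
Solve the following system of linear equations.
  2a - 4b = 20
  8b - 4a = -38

Row-reduce:
R1 ← R1 / (2).
R2 ← R2 + 4·R1.
Row 2 reduces to 0 = 2, a contradiction. The system is inconsistent.

no solution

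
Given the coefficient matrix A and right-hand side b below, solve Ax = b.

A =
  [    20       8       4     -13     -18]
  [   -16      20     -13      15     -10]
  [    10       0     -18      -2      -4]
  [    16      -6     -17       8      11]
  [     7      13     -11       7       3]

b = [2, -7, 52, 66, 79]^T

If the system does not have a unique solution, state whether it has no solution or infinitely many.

x_1 = 1, x_2 = 4, x_3 = -3, x_4 = -4, x_5 = 5

Row-reduce the augmented matrix:
R1 ← R1 / (20).
R2 ← R2 + 16·R1.
R3 ← R3 − 10·R1.
R4 ← R4 − 16·R1.
R5 ← R5 − 7·R1.
R2 ← R2 / (132/5).
R1 ← R1 − 2/5·R2.
R3 ← R3 + 4·R2.
R4 ← R4 + 62/5·R2.
R5 ← R5 − 51/5·R2.
R3 ← R3 / (-709/33).
R1 ← R1 − 23/66·R3.
R2 ← R2 + 49/132·R3.
R4 ← R4 + 1637/66·R3.
R5 ← R5 + 379/44·R3.
R4 ← R4 / (41295/2836).
R1 ← R1 + 901/1418·R4.
R2 ← R2 − 479/5672·R4.
R3 ← R3 + 343/1418·R4.
R5 ← R5 − 43613/5672·R4.
R5 ← R5 / (961207/82590).
R1 ← R1 − 1382/41295·R5.
R2 ← R2 + 84149/82590·R5.
R3 ← R3 − 6026/41295·R5.
R4 ← R4 − 35266/41295·R5.
Reading off the reduced rows gives x_1 = 1, x_2 = 4, x_3 = -3, x_4 = -4, x_5 = 5.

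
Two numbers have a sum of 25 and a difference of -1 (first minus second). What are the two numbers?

first number: 12, second number: 13

Let x = first number, y = second number.
  x + y = 25
  x - y = -1
Row-reduce the augmented matrix:
R2 ← R2 − 1·R1.
R2 ← R2 / (-2).
R1 ← R1 − 1·R2.
Reading off the reduced rows gives x = 12, y = 13.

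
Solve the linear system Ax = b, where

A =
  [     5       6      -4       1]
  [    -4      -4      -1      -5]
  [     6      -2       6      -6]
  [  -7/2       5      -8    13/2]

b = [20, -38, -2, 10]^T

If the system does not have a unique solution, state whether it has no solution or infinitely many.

Row-reduce:
R1 ← R1 / (5).
R2 ← R2 + 4·R1.
R3 ← R3 − 6·R1.
R4 ← R4 + 7/2·R1.
R2 ← R2 / (4/5).
R1 ← R1 − 6/5·R2.
R3 ← R3 + 46/5·R2.
R4 ← R4 − 46/5·R2.
R3 ← R3 / (-75/2).
R1 ← R1 − 11/2·R3.
R2 ← R2 + 21/4·R3.
R4 ← R4 − 75/2·R3.
Row 4 reduces to 0 = -2, a contradiction. The system is inconsistent.

no solution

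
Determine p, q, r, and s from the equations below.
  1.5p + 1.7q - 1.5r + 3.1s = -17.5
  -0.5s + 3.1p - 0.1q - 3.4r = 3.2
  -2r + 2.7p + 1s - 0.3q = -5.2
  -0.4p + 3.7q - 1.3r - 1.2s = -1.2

Row-reduce the augmented matrix:
R1 ← R1 / (3/2).
R2 ← R2 − 31/10·R1.
R3 ← R3 − 27/10·R1.
R4 ← R4 + 2/5·R1.
R2 ← R2 / (-271/75).
R1 ← R1 − 17/15·R2.
R3 ← R3 + 84/25·R2.
R4 ← R4 − 623/150·R2.
R3 ← R3 / (2653/2710).
R1 ← R1 + 593/542·R3.
R2 ← R2 − 45/542·R3.
R4 ← R4 + 11083/5420·R3.
R4 ← R4 / (-236847/53060).
R1 ← R1 − 10397/5306·R4.
R2 ← R2 − 9313/5306·R4.
R3 ← R3 − 4993/2653·R4.
Reading off the reduced rows gives p = -3, q = -3, r = -3, s = -4.

p = -3, q = -3, r = -3, s = -4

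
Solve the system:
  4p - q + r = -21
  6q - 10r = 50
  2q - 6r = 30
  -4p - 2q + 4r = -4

p = -4, q = 0, r = -5

Row-reduce the augmented matrix:
R1 ← R1 / (4).
R4 ← R4 + 4·R1.
R2 ← R2 / (6).
R1 ← R1 + 1/4·R2.
R3 ← R3 − 2·R2.
R4 ← R4 + 3·R2.
R3 ← R3 / (-8/3).
R1 ← R1 + 1/6·R3.
R2 ← R2 + 5/3·R3.
R4 reduces to 0 = 0, so the extra equation is consistent.
Reading off the reduced rows gives p = -4, q = 0, r = -5.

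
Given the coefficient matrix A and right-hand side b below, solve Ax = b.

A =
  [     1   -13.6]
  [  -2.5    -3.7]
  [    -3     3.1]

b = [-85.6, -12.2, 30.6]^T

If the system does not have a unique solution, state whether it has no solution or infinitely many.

x_1 = -4, x_2 = 6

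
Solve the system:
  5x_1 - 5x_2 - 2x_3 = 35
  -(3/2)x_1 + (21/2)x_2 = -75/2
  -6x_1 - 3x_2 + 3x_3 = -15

infinitely many solutions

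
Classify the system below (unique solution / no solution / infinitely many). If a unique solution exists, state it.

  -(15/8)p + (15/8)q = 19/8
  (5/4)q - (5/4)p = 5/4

no solution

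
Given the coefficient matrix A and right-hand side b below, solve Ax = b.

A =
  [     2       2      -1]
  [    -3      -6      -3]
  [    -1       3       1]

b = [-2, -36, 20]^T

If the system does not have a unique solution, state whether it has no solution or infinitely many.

Row-reduce the augmented matrix:
R1 ← R1 / (2).
R2 ← R2 + 3·R1.
R3 ← R3 + 1·R1.
R2 ← R2 / (-3).
R1 ← R1 − 1·R2.
R3 ← R3 − 4·R2.
R3 ← R3 / (-11/2).
R1 ← R1 + 2·R3.
R2 ← R2 − 3/2·R3.
Reading off the reduced rows gives x_1 = -2, x_2 = 4, x_3 = 6.

x_1 = -2, x_2 = 4, x_3 = 6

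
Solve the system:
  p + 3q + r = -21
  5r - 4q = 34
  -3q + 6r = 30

Row-reduce the augmented matrix:
R2 ← R2 / (-4).
R1 ← R1 − 3·R2.
R3 ← R3 + 3·R2.
R3 ← R3 / (9/4).
R1 ← R1 − 19/4·R3.
R2 ← R2 + 5/4·R3.
Reading off the reduced rows gives p = -5, q = -6, r = 2.

p = -5, q = -6, r = 2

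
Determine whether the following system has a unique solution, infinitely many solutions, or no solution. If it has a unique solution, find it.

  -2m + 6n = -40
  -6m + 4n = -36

m = 2, n = -6

Row-reduce the augmented matrix:
R1 ← R1 / (-2).
R2 ← R2 + 6·R1.
R2 ← R2 / (-14).
R1 ← R1 + 3·R2.
Reading off the reduced rows gives m = 2, n = -6.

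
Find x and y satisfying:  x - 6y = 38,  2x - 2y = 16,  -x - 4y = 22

x = 2, y = -6

Row-reduce the augmented matrix:
R2 ← R2 − 2·R1.
R3 ← R3 + 1·R1.
R2 ← R2 / (10).
R1 ← R1 + 6·R2.
R3 ← R3 + 10·R2.
R3 reduces to 0 = 0, so the extra equation is consistent.
Reading off the reduced rows gives x = 2, y = -6.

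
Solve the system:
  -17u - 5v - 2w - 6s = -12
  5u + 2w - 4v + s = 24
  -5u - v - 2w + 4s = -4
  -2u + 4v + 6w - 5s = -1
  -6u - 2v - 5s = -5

Row-reduce:
R1 ← R1 / (-17).
R2 ← R2 − 5·R1.
R3 ← R3 + 5·R1.
R4 ← R4 + 2·R1.
R5 ← R5 + 6·R1.
R2 ← R2 / (-93/17).
R1 ← R1 − 5/17·R2.
R3 ← R3 − 8/17·R2.
R4 ← R4 − 78/17·R2.
R5 ← R5 + 4/17·R2.
R3 ← R3 / (-40/31).
R1 ← R1 − 6/31·R3.
R2 ← R2 + 8/31·R3.
R4 ← R4 − 230/31·R3.
R5 ← R5 − 20/31·R3.
R4 ← R4 / (167/6).
R1 ← R1 − 7/6·R4.
R2 ← R2 + 1·R4.
R3 ← R3 + 53/12·R4.
Row 5 reduces to 0 = -1, a contradiction. The system is inconsistent.

no solution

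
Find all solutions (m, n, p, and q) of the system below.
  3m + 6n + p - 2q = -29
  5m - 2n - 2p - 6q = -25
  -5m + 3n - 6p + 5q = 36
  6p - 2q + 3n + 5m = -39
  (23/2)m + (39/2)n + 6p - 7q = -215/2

Row-reduce:
R1 ← R1 / (3).
R2 ← R2 − 5·R1.
R3 ← R3 + 5·R1.
R4 ← R4 − 5·R1.
R5 ← R5 − 23/2·R1.
R2 ← R2 / (-12).
R1 ← R1 − 2·R2.
R3 ← R3 − 13·R2.
R4 ← R4 + 7·R2.
R5 ← R5 + 7/2·R2.
R3 ← R3 / (-299/36).
R1 ← R1 + 5/18·R3.
R2 ← R2 − 11/36·R3.
R4 ← R4 − 233/36·R3.
R5 ← R5 − 233/72·R3.
R4 ← R4 / (579/299).
R1 ← R1 + 320/299·R4.
R2 ← R2 − 53/299·R4.
R3 ← R3 − 44/299·R4.
R5 ← R5 − 579/598·R4.
Row 5 reduces to 0 = -1, a contradiction. The system is inconsistent.

no solution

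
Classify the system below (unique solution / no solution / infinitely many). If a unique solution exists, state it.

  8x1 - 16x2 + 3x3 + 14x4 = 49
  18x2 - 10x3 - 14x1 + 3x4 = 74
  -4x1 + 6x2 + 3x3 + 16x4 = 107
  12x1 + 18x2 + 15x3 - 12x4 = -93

Row-reduce the augmented matrix:
R1 ← R1 / (8).
R2 ← R2 + 14·R1.
R3 ← R3 + 4·R1.
R4 ← R4 − 12·R1.
R2 ← R2 / (-10).
R1 ← R1 + 2·R2.
R3 ← R3 + 2·R2.
R4 ← R4 − 42·R2.
R3 ← R3 / (109/20).
R1 ← R1 − 53/40·R3.
R2 ← R2 − 19/40·R3.
R4 ← R4 + 189/20·R3.
R4 ← R4 / (12300/109).
R1 ← R1 + 1745/218·R4.
R2 ← R2 + 466/109·R4.
R3 ← R3 − 350/109·R4.
Reading off the reduced rows gives x1 = -2, x2 = 1, x3 = -1, x4 = 6.

x1 = -2, x2 = 1, x3 = -1, x4 = 6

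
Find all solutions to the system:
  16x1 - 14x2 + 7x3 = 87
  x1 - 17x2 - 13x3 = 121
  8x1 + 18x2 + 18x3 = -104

Row-reduce the augmented matrix:
R1 ← R1 / (16).
R2 ← R2 − 1·R1.
R3 ← R3 − 8·R1.
R2 ← R2 / (-129/8).
R1 ← R1 + 7/8·R2.
R3 ← R3 − 25·R2.
R3 ← R3 / (-19/3).
R1 ← R1 − 7/6·R3.
R2 ← R2 − 5/6·R3.
Reading off the reduced rows gives x1 = 5, x2 = -3, x3 = -5.

x1 = 5, x2 = -3, x3 = -5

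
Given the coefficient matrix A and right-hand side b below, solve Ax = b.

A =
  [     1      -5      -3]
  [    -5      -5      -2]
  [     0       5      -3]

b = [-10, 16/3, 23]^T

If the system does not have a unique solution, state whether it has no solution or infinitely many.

Row-reduce the augmented matrix:
R2 ← R2 + 5·R1.
R2 ← R2 / (-30).
R1 ← R1 + 5·R2.
R3 ← R3 − 5·R2.
R3 ← R3 / (-35/6).
R1 ← R1 + 1/6·R3.
R2 ← R2 − 17/30·R3.
Reading off the reduced rows gives x_1 = -3, x_2 = 3, x_3 = -8/3.

x_1 = -3, x_2 = 3, x_3 = -8/3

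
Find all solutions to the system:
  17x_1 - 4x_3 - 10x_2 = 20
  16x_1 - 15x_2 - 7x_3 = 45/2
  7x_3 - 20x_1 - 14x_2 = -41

Row-reduce the augmented matrix:
R1 ← R1 / (17).
R2 ← R2 − 16·R1.
R3 ← R3 + 20·R1.
R2 ← R2 / (-95/17).
R1 ← R1 + 10/17·R2.
R3 ← R3 + 438/17·R2.
R3 ← R3 / (327/19).
R1 ← R1 − 2/19·R3.
R2 ← R2 − 11/19·R3.
Reading off the reduced rows gives x_1 = 1, x_2 = 1/2, x_3 = -2.

x_1 = 1, x_2 = 1/2, x_3 = -2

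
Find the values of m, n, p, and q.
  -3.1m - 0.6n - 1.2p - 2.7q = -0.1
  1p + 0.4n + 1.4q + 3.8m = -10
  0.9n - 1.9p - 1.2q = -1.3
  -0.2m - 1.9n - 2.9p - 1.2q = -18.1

Row-reduce the augmented matrix:
R1 ← R1 / (-31/10).
R2 ← R2 − 19/5·R1.
R4 ← R4 + 1/5·R1.
R2 ← R2 / (-52/155).
R1 ← R1 − 6/31·R2.
R3 ← R3 − 9/10·R2.
R4 ← R4 + 577/310·R2.
R3 ← R3 / (-329/104).
R1 ← R1 − 3/26·R3.
R2 ← R2 − 73/52·R3.
R4 ← R4 + 109/520·R3.
R4 ← R4 / (82153/8225).
R1 ← R1 + 759/1645·R4.
R2 ← R2 − 4748/1645·R4.
R3 ← R3 − 3288/1645·R4.
Reading off the reduced rows gives m = -5, n = 6, p = 1, q = 4.

m = -5, n = 6, p = 1, q = 4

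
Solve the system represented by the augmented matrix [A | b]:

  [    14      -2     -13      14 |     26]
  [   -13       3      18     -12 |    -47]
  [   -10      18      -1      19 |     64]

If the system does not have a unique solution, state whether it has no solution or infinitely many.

infinitely many solutions

Row-reduce:
R1 ← R1 / (14).
R2 ← R2 + 13·R1.
R3 ← R3 + 10·R1.
R2 ← R2 / (8/7).
R1 ← R1 + 1/7·R2.
R3 ← R3 − 116/7·R2.
R3 ← R3 / (-385/4).
R1 ← R1 + 3/16·R3.
R2 ← R2 − 83/16·R3.
Rank is 3 with 4 unknowns, leaving x_4 free.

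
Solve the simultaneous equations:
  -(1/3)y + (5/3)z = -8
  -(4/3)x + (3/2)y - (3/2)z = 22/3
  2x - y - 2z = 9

x = -1, y = -1, z = -5

Row-reduce the augmented matrix:
Swap R1 and R2.
R1 ← R1 / (-4/3).
R3 ← R3 − 2·R1.
R2 ← R2 / (-1/3).
R1 ← R1 + 9/8·R2.
R3 ← R3 − 5/4·R2.
R3 ← R3 / (2).
R1 ← R1 + 9/2·R3.
R2 ← R2 + 5·R3.
Reading off the reduced rows gives x = -1, y = -1, z = -5.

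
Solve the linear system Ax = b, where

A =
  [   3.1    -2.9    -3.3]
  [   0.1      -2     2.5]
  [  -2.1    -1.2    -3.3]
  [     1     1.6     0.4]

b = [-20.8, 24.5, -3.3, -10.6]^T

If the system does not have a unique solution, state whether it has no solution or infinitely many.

x_1 = -5, x_2 = -5, x_3 = 6

Row-reduce the augmented matrix:
R1 ← R1 / (31/10).
R2 ← R2 − 1/10·R1.
R3 ← R3 + 21/10·R1.
R4 ← R4 − 1·R1.
R2 ← R2 / (-591/310).
R1 ← R1 + 29/31·R2.
R3 ← R3 + 981/310·R2.
R4 ← R4 − 393/155·R2.
R3 ← R3 / (-9714/985).
R1 ← R1 + 1385/591·R3.
R2 ← R2 + 808/591·R3.
R4 ← R4 − 4857/985·R3.
R4 reduces to 0 = 0, so the extra equation is consistent.
Reading off the reduced rows gives x_1 = -5, x_2 = -5, x_3 = 6.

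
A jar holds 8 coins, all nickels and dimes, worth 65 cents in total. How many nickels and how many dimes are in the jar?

nickels: 3, dimes: 5

Let n = nickels, d = dimes.
  n + d = 8
  5n + 10d = 65
From equation 1: n = 8 − d.
Substitute into equation 2 and solve: d = 5.
Then n = 3.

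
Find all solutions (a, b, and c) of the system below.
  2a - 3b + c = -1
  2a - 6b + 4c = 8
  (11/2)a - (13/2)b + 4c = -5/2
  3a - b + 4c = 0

no solution

Row-reduce:
R1 ← R1 / (2).
R2 ← R2 − 2·R1.
R3 ← R3 − 11/2·R1.
R4 ← R4 − 3·R1.
R2 ← R2 / (-3).
R1 ← R1 + 3/2·R2.
R3 ← R3 − 7/4·R2.
R4 ← R4 − 7/2·R2.
R3 ← R3 / (3).
R1 ← R1 + 1·R3.
R2 ← R2 + 1·R3.
R4 ← R4 − 6·R3.
Row 4 reduces to 0 = 1, a contradiction. The system is inconsistent.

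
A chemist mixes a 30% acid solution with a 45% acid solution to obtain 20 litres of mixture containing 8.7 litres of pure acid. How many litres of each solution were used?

litres of solution A: 2, litres of solution B: 18

Let a = litres of solution A, b = litres of solution B.
  a + b = 20
  (3/10)a + (9/20)b = 87/10
From equation 1: a = 20 − b.
Substitute into equation 2 and solve: b = 18.
Then a = 2.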